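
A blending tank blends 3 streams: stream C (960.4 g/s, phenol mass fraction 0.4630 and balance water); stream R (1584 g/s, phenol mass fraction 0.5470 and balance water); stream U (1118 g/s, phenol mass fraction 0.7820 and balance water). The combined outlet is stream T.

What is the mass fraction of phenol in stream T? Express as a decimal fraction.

0.5967

Total flow out = 960.4 + 1584 + 1118 = 3662.4 g/s.
phenol in = 960.4×0.463 + 1584×0.547 + 1118×0.782 = 2185.4 g/s.
phenol mass fraction in T = 2185.4/3662.4 = 0.5967.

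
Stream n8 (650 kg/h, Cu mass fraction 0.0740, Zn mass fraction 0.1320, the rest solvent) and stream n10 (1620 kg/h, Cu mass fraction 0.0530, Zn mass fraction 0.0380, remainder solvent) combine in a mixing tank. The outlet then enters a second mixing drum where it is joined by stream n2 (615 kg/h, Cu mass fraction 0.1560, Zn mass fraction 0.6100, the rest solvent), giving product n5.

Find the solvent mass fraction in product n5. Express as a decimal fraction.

Overall, product flow = 2885 kg/h.
solvent in = 650×0.794 + 1620×0.909 + 615×0.234 = 2132.6 kg/h.
solvent fraction in n5 = 0.7392.

0.7392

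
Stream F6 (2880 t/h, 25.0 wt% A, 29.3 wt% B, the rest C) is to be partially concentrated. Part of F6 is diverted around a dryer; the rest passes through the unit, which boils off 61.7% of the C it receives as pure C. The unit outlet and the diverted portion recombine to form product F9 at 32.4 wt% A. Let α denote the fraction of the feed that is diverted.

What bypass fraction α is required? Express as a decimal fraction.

0.190

All 2880×0.250 = 720 t/h of A reaches F9, so F9 = 720/0.324 = 2222.2 t/h and vapour = 657.78 t/h.
The evaporator receives (1−α)·2880 of feed at 0.457 C and removes 0.617 of that C:
0.617×0.457×(1−α)×2880 = 657.78
(1−α) = 657.78/812.07 = 0.8100;  α = 0.1900.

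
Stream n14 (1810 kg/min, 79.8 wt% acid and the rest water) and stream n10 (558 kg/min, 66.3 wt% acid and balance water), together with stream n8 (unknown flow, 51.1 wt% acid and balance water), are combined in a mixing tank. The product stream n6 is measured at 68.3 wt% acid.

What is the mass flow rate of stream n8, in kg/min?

1145 kg/min

Let n8 be the unknown flow. Total out = 2368 + n8.
acid balance: 1814.3 + 0.511·n8 = 0.683·(2368 + n8)
(0.511 − 0.683)·n8 = 0.683×2368 − 1814.3 = -196.99
n8 = -196.99 / -0.172 = 1145.3 kg/min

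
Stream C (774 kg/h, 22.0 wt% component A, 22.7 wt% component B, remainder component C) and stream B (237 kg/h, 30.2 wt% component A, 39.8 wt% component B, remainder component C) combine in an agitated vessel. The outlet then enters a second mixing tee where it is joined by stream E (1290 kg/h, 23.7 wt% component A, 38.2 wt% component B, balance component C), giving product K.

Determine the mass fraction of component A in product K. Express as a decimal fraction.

Overall, product flow = 2301 kg/h.
component A in = 774×0.220 + 237×0.302 + 1290×0.237 = 547.58 kg/h.
component A fraction in K = 0.2380.

0.2380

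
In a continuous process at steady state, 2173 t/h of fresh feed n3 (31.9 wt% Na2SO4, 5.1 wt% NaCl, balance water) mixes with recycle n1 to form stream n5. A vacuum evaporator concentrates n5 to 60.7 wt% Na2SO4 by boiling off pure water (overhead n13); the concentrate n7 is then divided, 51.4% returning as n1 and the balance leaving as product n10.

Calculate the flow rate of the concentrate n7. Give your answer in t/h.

Overall Na2SO4 balance (none leaves overhead): Na2SO4 in fresh feed = Na2SO4 in product, i.e. 2173×0.319 = (1−0.514)·n7·0.607.
n7 = 693.19/(0.607×0.486) = 2349.8 t/h.

2350 t/h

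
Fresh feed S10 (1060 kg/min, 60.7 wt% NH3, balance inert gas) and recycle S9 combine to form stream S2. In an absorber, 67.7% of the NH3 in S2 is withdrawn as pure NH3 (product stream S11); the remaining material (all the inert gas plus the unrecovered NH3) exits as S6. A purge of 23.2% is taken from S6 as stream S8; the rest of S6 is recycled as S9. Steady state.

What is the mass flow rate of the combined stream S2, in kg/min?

inert gas enters only via S10 and leaves only via the purge: 1060×0.393 = 0.232×(inert gas in S6), and the absorber passes all inert gas, so inert gas in S2 = inert gas in S6 = 1795.6 kg/min.
NH3 in S2: m_A = 1060×0.607 + (1−0.232)·(1−0.677)·m_A, so m_A = 643.42/0.7519 = 855.68 kg/min.
S2 = 855.68 + 1795.6 = 2651.3 kg/min.

2651 kg/min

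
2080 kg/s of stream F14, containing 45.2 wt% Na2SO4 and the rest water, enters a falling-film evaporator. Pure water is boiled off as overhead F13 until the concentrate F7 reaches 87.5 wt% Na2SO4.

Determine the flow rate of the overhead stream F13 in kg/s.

1006 kg/s

Na2SO4 is conserved: 2080×0.452 = 940.16 kg/s all reports to the concentrate.
Concentrate = 940.16/(target fraction) = 1074.5 kg/s.
Overhead = 2080 − 1074.5 = 1005.5 kg/s.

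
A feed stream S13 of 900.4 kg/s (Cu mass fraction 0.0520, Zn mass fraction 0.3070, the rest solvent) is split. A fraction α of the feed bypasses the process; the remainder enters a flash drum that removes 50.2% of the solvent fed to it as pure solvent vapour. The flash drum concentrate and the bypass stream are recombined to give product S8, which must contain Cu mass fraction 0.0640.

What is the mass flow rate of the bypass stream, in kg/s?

375.7 kg/s

All 900.4×0.052 = 46.821 kg/s of Cu reaches S8, so S8 = 46.821/0.064 = 731.57 kg/s and vapour = 168.83 kg/s.
The evaporator receives (1−α)·900.4 of feed at 0.641 solvent and removes 0.502 of that solvent:
0.502×0.641×(1−α)×900.4 = 168.83
(1−α) = 168.83/289.73 = 0.5827;  α = 0.4173.
Bypass flow = 0.4173×900.4 = 375.74 kg/s.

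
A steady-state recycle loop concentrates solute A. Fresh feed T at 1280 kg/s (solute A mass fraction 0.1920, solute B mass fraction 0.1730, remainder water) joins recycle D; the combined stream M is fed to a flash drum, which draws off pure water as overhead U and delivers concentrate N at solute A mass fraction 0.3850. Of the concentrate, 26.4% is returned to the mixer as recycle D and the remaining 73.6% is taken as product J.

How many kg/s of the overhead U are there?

641.7 kg/s

Overall solute A balance (none leaves overhead): solute A in fresh feed = solute A in product, i.e. 1280×0.192 = (1−0.264)·N·0.385.
N = 245.76/(0.385×0.736) = 867.31 kg/s.
Recycle D = 0.264×867.31 = 228.97 kg/s.
Combined feed M = 1280 + 228.97 = 1509 kg/s.
Overhead U = M − N = 1509 − 867.31 = 641.66 kg/s.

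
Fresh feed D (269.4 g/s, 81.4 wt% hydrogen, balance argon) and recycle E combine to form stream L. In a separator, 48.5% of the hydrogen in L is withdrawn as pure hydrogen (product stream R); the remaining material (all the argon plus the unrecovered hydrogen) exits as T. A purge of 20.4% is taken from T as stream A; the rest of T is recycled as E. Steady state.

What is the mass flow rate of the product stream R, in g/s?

hydrogen in L: m_A = 269.4×0.814 + (1−0.204)·(1−0.485)·m_A, so m_A = 219.29/0.5901 = 371.64 g/s.
Product R = 0.485×371.64 = 180.25 g/s.

180.2 g/s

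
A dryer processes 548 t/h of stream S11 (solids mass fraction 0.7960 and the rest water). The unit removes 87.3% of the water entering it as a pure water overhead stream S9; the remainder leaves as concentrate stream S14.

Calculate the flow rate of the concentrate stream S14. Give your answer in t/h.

water entering = 548×0.204 = 111.79 t/h; overhead removed = 0.873×111.79 = 97.594 t/h.
Concentrate = 548 − 97.594 = 450.41 t/h.

450.4 t/h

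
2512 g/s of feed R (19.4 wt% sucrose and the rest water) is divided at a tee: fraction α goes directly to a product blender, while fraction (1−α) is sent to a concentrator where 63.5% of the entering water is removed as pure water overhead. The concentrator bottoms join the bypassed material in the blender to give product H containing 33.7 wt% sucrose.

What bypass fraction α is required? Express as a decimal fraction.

All 2512×0.194 = 487.33 g/s of sucrose reaches H, so H = 487.33/0.337 = 1446.1 g/s and vapour = 1065.9 g/s.
The evaporator receives (1−α)·2512 of feed at 0.806 water and removes 0.635 of that water:
0.635×0.806×(1−α)×2512 = 1065.9
(1−α) = 1065.9/1285.7 = 0.8291;  α = 0.1709.

0.171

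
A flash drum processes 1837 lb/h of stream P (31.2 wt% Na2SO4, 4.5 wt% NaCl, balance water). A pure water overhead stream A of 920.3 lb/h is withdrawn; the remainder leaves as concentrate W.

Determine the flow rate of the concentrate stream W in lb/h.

Concentrate = 1837 − 920.3 = 916.7 lb/h.

916.7 lb/h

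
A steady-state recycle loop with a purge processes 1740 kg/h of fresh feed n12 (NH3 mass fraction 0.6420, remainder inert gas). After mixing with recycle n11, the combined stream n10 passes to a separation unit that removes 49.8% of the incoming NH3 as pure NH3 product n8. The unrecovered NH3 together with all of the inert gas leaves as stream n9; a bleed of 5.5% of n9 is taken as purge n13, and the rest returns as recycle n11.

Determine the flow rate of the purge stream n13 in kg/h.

inert gas enters only via n12 and leaves only via the purge: 1740×0.358 = 0.055×(inert gas in n9), and the separation unit passes all inert gas, so inert gas in n10 = inert gas in n9 = 11326 kg/h.
NH3 in n10: m_A = 1740×0.642 + (1−0.055)·(1−0.498)·m_A, so m_A = 1117.1/0.5256 = 2125.3 kg/h.
n9 = (1−0.498)×2125.3 + 11326 = 12393 kg/h.
Purge n13 = 0.055×12393 = 681.6 kg/h.

681.6 kg/h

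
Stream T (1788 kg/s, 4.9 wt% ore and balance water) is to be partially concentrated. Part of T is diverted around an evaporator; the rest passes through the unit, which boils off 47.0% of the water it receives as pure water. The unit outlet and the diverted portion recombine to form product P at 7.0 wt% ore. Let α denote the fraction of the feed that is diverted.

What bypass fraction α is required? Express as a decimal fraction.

0.329

All 1788×0.049 = 87.612 kg/s of ore reaches P, so P = 87.612/0.070 = 1251.6 kg/s and vapour = 536.4 kg/s.
The evaporator receives (1−α)·1788 of feed at 0.951 water and removes 0.470 of that water:
0.470×0.951×(1−α)×1788 = 536.4
(1−α) = 536.4/799.18 = 0.6712;  α = 0.3288.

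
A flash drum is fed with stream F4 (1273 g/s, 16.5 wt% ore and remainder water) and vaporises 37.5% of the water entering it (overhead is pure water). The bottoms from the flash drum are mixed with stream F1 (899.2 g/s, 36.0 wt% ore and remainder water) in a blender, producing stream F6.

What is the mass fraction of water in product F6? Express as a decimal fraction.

0.6991

Vapour removed = 0.375×0.835×1273 = 398.61 g/s; concentrate = 874.39 g/s.
water reaching the mixer = 664.35 (from concentrate) + 899.2×0.640 = 1239.8 g/s.
Product flow = 874.39 + 899.2 = 1773.6 g/s; water fraction = 0.6991.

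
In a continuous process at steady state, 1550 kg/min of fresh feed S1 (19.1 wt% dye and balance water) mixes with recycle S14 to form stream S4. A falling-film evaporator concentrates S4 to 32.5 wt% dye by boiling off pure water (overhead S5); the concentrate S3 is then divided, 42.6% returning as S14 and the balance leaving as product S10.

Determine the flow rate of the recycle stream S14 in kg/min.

676.1 kg/min

Overall dye balance (none leaves overhead): dye in fresh feed = dye in product, i.e. 1550×0.191 = (1−0.426)·S3·0.325.
S3 = 296.05/(0.325×0.574) = 1587 kg/min.
Recycle S14 = 0.426×1587 = 676.05 kg/min.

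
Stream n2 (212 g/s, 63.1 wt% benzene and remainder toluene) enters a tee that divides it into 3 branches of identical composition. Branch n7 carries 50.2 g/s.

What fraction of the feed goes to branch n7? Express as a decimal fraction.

0.237

Fraction to n7 = 50.2/212 = 0.2368.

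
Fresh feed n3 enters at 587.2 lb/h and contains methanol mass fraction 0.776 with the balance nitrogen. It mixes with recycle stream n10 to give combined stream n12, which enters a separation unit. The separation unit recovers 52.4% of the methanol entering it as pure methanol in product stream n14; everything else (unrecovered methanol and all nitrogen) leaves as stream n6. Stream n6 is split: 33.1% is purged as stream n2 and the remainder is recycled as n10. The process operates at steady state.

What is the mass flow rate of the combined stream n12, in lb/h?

1066 lb/h

nitrogen enters only via n3 and leaves only via the purge: 587.2×0.224 = 0.331×(nitrogen in n6), and the separation unit passes all nitrogen, so nitrogen in n12 = nitrogen in n6 = 397.38 lb/h.
methanol in n12: m_A = 587.2×0.776 + (1−0.331)·(1−0.524)·m_A, so m_A = 455.67/0.6816 = 668.57 lb/h.
n12 = 668.57 + 397.38 = 1065.9 lb/h.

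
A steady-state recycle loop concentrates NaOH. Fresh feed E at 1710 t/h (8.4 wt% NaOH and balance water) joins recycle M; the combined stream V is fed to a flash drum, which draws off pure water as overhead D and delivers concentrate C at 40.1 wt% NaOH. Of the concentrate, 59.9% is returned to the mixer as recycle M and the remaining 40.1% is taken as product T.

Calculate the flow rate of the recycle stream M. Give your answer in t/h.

Overall NaOH balance (none leaves overhead): NaOH in fresh feed = NaOH in product, i.e. 1710×0.084 = (1−0.599)·C·0.401.
C = 143.64/(0.401×0.401) = 893.28 t/h.
Recycle M = 0.599×893.28 = 535.07 t/h.

535.1 t/h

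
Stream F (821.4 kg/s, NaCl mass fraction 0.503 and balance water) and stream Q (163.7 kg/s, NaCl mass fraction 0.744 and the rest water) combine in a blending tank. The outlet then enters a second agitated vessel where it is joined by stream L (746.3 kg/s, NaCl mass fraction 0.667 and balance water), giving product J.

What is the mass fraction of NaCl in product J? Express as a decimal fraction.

Overall, product flow = 1731.4 kg/s.
NaCl in = 821.4×0.503 + 163.7×0.744 + 746.3×0.667 = 1032.7 kg/s.
NaCl fraction in J = 0.596.

0.596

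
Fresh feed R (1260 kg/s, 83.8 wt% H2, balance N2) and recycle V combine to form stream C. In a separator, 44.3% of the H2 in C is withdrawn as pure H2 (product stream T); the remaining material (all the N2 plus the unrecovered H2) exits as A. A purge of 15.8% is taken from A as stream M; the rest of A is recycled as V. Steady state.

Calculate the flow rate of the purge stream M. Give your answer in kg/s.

379.1 kg/s

N2 enters only via R and leaves only via the purge: 1260×0.162 = 0.158×(N2 in A), and the separator passes all N2, so N2 in C = N2 in A = 1291.9 kg/s.
H2 in C: m_A = 1260×0.838 + (1−0.158)·(1−0.443)·m_A, so m_A = 1055.9/0.5310 = 1988.5 kg/s.
A = (1−0.443)×1988.5 + 1291.9 = 2399.5 kg/s.
Purge M = 0.158×2399.5 = 379.12 kg/s.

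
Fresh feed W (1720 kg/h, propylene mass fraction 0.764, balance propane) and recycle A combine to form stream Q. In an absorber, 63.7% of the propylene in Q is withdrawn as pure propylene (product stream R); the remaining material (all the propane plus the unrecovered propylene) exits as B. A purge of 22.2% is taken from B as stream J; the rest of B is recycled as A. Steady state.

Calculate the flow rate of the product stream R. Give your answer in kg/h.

1167 kg/h

propylene in Q: m_A = 1720×0.764 + (1−0.222)·(1−0.637)·m_A, so m_A = 1314.1/0.7176 = 1831.3 kg/h.
Product R = 0.637×1831.3 = 1166.5 kg/h.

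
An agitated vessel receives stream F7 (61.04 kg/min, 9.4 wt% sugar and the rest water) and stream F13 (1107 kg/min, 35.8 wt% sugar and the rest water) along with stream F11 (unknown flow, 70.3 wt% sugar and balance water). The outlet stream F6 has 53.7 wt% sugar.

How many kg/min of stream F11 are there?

1357 kg/min

Let F11 be the unknown flow. Total out = 1168 + F11.
sugar balance: 402.04 + 0.703·F11 = 0.537·(1168 + F11)
(0.703 − 0.537)·F11 = 0.537×1168 − 402.04 = 225.19
F11 = 225.19 / 0.166 = 1356.6 kg/min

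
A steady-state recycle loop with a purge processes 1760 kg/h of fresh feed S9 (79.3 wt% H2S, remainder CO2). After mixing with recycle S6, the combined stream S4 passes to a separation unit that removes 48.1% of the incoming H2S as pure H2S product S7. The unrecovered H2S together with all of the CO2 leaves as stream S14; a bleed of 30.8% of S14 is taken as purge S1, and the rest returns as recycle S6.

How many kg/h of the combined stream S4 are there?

3361 kg/h

CO2 enters only via S9 and leaves only via the purge: 1760×0.207 = 0.308×(CO2 in S14), and the separation unit passes all CO2, so CO2 in S4 = CO2 in S14 = 1182.9 kg/h.
H2S in S4: m_A = 1760×0.793 + (1−0.308)·(1−0.481)·m_A, so m_A = 1395.7/0.6409 = 2177.9 kg/h.
S4 = 2177.9 + 1182.9 = 3360.7 kg/h.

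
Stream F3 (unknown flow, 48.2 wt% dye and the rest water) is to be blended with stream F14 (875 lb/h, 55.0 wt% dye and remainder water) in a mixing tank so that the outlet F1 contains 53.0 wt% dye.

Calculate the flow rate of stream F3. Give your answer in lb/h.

Let F3 be the unknown flow. Total out = 875 + F3.
dye balance: 481.25 + 0.482·F3 = 0.530·(875 + F3)
(0.482 − 0.530)·F3 = 0.530×875 − 481.25 = -17.5
F3 = -17.5 / -0.048 = 364.58 lb/h

364.6 lb/h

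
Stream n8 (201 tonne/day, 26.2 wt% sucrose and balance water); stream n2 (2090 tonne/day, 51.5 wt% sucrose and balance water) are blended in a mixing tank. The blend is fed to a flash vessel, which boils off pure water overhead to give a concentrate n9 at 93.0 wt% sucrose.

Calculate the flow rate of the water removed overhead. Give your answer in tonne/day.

1077 tonne/day

sucrose entering = 201×0.262 + 2090×0.515 = 1129 tonne/day.
All sucrose reports to n9, so n9 = 1129/0.930 = 1214 tonne/day.
Total feed = 2291 tonne/day; overhead = 2291 − 1214 = 1077 tonne/day.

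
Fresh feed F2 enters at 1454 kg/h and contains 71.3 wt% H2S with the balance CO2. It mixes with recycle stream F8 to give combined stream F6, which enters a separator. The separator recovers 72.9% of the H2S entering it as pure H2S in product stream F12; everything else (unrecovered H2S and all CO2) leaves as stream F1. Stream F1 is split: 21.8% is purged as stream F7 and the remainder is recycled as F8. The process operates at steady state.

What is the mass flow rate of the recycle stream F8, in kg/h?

1776 kg/h

CO2 enters only via F2 and leaves only via the purge: 1454×0.287 = 0.218×(CO2 in F1), and the separator passes all CO2, so CO2 in F6 = CO2 in F1 = 1914.2 kg/h.
H2S in F6: m_A = 1454×0.713 + (1−0.218)·(1−0.729)·m_A, so m_A = 1036.7/0.7881 = 1315.5 kg/h.
F1 = (1−0.729)×1315.5 + 1914.2 = 2270.7 kg/h.
Recycle F8 = (1−0.218)×2270.7 = 1775.7 kg/h.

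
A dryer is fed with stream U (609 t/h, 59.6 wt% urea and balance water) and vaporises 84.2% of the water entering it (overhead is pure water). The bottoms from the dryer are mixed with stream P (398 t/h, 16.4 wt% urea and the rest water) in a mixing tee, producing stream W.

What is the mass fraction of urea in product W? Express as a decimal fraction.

0.5354

Vapour removed = 0.842×0.404×609 = 207.16 t/h; concentrate = 401.84 t/h.
urea reaching the mixer = 362.96 (from concentrate) + 398×0.164 = 428.24 t/h.
Product flow = 401.84 + 398 = 799.84 t/h; urea fraction = 0.5354.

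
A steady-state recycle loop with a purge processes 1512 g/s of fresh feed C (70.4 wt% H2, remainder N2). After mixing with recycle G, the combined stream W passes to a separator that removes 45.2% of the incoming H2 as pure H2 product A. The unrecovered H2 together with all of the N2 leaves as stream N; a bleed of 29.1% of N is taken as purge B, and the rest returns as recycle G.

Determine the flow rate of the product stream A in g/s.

H2 in W: m_A = 1512×0.704 + (1−0.291)·(1−0.452)·m_A, so m_A = 1064.4/0.6115 = 1740.8 g/s.
Product A = 0.452×1740.8 = 786.84 g/s.

786.8 g/s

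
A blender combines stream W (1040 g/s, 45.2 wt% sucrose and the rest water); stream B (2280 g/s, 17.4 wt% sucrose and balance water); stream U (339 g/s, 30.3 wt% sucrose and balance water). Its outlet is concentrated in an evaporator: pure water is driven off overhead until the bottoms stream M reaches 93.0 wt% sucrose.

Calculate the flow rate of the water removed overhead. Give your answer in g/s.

sucrose entering = 1040×0.452 + 2280×0.174 + 339×0.303 = 969.52 g/s.
All sucrose reports to M, so M = 969.52/0.930 = 1042.5 g/s.
Total feed = 3659 g/s; overhead = 3659 − 1042.5 = 2616.5 g/s.

2617 g/s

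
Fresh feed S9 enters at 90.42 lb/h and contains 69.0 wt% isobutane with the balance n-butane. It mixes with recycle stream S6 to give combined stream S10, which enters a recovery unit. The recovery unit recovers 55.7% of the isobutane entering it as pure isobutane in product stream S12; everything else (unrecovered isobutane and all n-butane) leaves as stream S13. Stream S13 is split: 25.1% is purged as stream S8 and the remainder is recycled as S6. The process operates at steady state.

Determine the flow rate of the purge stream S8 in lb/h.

38.41 lb/h

n-butane enters only via S9 and leaves only via the purge: 90.42×0.310 = 0.251×(n-butane in S13), and the recovery unit passes all n-butane, so n-butane in S10 = n-butane in S13 = 111.67 lb/h.
isobutane in S10: m_A = 90.42×0.690 + (1−0.251)·(1−0.557)·m_A, so m_A = 62.39/0.6682 = 93.371 lb/h.
S13 = (1−0.557)×93.371 + 111.67 = 153.04 lb/h.
Purge S8 = 0.251×153.04 = 38.412 lb/h.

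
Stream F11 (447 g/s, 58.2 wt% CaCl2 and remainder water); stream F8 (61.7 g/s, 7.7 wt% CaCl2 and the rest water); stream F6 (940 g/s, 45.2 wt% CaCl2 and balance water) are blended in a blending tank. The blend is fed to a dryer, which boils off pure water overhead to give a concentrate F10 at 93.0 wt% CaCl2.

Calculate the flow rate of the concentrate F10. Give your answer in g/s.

741.7 g/s

CaCl2 entering = 447×0.582 + 61.7×0.077 + 940×0.452 = 689.78 g/s.
All CaCl2 reports to F10, so F10 = 689.78/0.930 = 741.7 g/s.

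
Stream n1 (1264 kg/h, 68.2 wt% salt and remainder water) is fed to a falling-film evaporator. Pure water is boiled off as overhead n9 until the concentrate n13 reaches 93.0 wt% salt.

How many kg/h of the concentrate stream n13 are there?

926.9 kg/h

salt is conserved: 1264×0.682 = 862.05 kg/h all reports to the concentrate.
Concentrate = 862.05/(target fraction) = 926.93 kg/h.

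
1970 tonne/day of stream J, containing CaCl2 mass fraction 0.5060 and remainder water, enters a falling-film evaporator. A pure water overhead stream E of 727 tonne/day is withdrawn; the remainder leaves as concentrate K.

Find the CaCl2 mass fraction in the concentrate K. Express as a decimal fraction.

0.8019

CaCl2 is not removed: 1970×0.506 = 996.82 tonne/day of CaCl2 enters K.
Concentrate = 1970 − 727 = 1243 tonne/day.
Mass fraction = 996.82/1243 = 0.8019.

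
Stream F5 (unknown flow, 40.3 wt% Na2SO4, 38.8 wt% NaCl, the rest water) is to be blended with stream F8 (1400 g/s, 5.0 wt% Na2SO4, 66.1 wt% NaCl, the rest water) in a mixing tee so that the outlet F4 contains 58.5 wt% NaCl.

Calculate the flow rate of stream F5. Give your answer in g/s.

Let F5 be the unknown flow. Total out = 1400 + F5.
NaCl balance: 925.4 + 0.388·F5 = 0.585·(1400 + F5)
(0.388 − 0.585)·F5 = 0.585×1400 − 925.4 = -106.4
F5 = -106.4 / -0.197 = 540.1 g/s

540.1 g/s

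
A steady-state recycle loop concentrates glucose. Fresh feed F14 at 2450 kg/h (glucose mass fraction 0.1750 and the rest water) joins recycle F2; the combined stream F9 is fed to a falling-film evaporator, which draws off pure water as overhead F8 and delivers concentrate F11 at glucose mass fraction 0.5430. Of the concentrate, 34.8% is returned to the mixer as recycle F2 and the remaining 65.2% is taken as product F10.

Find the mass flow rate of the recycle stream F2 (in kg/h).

421.4 kg/h

Overall glucose balance (none leaves overhead): glucose in fresh feed = glucose in product, i.e. 2450×0.175 = (1−0.348)·F11·0.543.
F11 = 428.75/(0.543×0.652) = 1211 kg/h.
Recycle F2 = 0.348×1211 = 421.44 kg/h.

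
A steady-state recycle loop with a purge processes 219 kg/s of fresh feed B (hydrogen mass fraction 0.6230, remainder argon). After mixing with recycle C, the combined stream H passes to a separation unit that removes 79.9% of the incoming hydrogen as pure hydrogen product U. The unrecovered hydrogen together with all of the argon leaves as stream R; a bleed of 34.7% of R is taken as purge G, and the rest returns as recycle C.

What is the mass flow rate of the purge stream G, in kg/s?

93.52 kg/s

argon enters only via B and leaves only via the purge: 219×0.377 = 0.347×(argon in R), and the separation unit passes all argon, so argon in H = argon in R = 237.93 kg/s.
hydrogen in H: m_A = 219×0.623 + (1−0.347)·(1−0.799)·m_A, so m_A = 136.44/0.8687 = 157.05 kg/s.
R = (1−0.799)×157.05 + 237.93 = 269.5 kg/s.
Purge G = 0.347×269.5 = 93.517 kg/s.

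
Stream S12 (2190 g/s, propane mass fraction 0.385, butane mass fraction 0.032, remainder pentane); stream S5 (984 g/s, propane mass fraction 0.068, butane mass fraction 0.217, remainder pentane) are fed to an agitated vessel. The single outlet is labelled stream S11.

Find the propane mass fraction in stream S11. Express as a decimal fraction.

0.287

Total flow out = 2190 + 984 = 3174 g/s.
propane in = 2190×0.385 + 984×0.068 = 910.06 g/s.
propane mass fraction in S11 = 910.06/3174 = 0.287.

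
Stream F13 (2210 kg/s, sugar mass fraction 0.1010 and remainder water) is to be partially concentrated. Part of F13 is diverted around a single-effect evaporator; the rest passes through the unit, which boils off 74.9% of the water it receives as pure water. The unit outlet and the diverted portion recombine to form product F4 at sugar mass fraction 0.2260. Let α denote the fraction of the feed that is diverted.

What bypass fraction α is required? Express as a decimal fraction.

All 2210×0.101 = 223.21 kg/s of sugar reaches F4, so F4 = 223.21/0.226 = 987.65 kg/s and vapour = 1222.3 kg/s.
The evaporator receives (1−α)·2210 of feed at 0.899 water and removes 0.749 of that water:
0.749×0.899×(1−α)×2210 = 1222.3
(1−α) = 1222.3/1488.1 = 0.8214;  α = 0.1786.

0.179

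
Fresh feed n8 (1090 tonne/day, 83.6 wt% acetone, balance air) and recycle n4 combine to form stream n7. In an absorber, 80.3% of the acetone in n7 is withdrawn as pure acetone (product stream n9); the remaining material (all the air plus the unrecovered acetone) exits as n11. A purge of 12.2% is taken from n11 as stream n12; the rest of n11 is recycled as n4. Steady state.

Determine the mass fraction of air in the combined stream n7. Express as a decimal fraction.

0.571

air enters only via n8 and leaves only via the purge: 1090×0.164 = 0.122×(air in n11), and the absorber passes all air, so air in n7 = air in n11 = 1465.2 tonne/day.
acetone in n7: m_A = 1090×0.836 + (1−0.122)·(1−0.803)·m_A, so m_A = 911.24/0.8270 = 1101.8 tonne/day.
n7 = 1101.8 + 1465.2 = 2567.1 tonne/day.
air fraction in n7 = 1465.2/2567.1 = 0.571.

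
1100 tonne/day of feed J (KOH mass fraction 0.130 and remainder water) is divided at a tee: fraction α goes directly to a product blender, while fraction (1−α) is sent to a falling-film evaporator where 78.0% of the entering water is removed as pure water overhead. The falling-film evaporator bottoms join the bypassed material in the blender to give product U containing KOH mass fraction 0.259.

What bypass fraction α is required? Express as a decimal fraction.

All 1100×0.130 = 143 tonne/day of KOH reaches U, so U = 143/0.259 = 552.12 tonne/day and vapour = 547.88 tonne/day.
The evaporator receives (1−α)·1100 of feed at 0.870 water and removes 0.780 of that water:
0.780×0.870×(1−α)×1100 = 547.88
(1−α) = 547.88/746.46 = 0.7340;  α = 0.2660.

0.266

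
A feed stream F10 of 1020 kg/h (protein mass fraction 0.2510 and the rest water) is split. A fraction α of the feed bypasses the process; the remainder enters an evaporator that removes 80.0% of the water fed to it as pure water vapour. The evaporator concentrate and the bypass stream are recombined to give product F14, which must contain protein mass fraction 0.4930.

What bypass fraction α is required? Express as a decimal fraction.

All 1020×0.251 = 256.02 kg/h of protein reaches F14, so F14 = 256.02/0.493 = 519.31 kg/h and vapour = 500.69 kg/h.
The evaporator receives (1−α)·1020 of feed at 0.749 water and removes 0.800 of that water:
0.800×0.749×(1−α)×1020 = 500.69
(1−α) = 500.69/611.18 = 0.8192;  α = 0.1808.

0.181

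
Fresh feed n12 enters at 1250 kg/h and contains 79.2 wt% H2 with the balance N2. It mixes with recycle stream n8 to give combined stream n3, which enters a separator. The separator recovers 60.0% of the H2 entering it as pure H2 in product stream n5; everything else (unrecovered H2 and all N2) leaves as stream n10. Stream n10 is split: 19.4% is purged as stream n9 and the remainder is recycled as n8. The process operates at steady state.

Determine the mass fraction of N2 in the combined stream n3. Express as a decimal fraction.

N2 enters only via n12 and leaves only via the purge: 1250×0.208 = 0.194×(N2 in n10), and the separator passes all N2, so N2 in n3 = N2 in n10 = 1340.2 kg/h.
H2 in n3: m_A = 1250×0.792 + (1−0.194)·(1−0.600)·m_A, so m_A = 990/0.6776 = 1461 kg/h.
n3 = 1461 + 1340.2 = 2801.2 kg/h.
N2 fraction in n3 = 1340.2/2801.2 = 0.478.

0.478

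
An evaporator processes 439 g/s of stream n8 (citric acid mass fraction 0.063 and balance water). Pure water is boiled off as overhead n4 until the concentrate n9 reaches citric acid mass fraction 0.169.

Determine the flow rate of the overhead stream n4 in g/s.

citric acid is conserved: 439×0.063 = 27.657 g/s all reports to the concentrate.
Concentrate = 27.657/(target fraction) = 163.65 g/s.
Overhead = 439 − 163.65 = 275.35 g/s.

275.3 g/s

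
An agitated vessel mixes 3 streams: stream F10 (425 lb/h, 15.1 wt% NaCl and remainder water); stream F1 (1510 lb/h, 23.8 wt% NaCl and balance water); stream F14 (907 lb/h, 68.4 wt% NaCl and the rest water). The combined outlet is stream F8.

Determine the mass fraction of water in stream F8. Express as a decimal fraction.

Total flow out = 425 + 1510 + 907 = 2842 lb/h.
water in = 425×0.849 + 1510×0.762 + 907×0.316 = 1798.1 lb/h.
water mass fraction in F8 = 1798.1/2842 = 0.633.

0.633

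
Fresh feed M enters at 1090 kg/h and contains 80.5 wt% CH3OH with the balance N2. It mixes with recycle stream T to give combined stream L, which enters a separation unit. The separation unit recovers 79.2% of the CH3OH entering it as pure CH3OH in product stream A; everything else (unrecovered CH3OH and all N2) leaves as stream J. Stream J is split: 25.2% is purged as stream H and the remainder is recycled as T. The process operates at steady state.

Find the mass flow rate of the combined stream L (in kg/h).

1883 kg/h

N2 enters only via M and leaves only via the purge: 1090×0.195 = 0.252×(N2 in J), and the separation unit passes all N2, so N2 in L = N2 in J = 843.45 kg/h.
CH3OH in L: m_A = 1090×0.805 + (1−0.252)·(1−0.792)·m_A, so m_A = 877.45/0.8444 = 1039.1 kg/h.
L = 1039.1 + 843.45 = 1882.6 kg/h.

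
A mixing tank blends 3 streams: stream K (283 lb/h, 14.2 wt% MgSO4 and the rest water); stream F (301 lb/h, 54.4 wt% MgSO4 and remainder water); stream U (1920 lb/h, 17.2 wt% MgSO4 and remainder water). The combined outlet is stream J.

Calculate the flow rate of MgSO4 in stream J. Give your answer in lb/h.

534.2 lb/h

MgSO4 out = MgSO4 in = 283×0.142 + 301×0.544 + 1920×0.172 = 534.17 lb/h.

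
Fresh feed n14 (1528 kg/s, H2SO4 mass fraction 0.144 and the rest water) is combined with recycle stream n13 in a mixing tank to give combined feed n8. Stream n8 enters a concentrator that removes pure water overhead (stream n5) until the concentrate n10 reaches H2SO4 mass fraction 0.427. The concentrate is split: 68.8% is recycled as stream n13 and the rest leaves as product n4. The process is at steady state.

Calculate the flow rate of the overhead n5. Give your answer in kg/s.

1013 kg/s

Overall H2SO4 balance (none leaves overhead): H2SO4 in fresh feed = H2SO4 in product, i.e. 1528×0.144 = (1−0.688)·n10·0.427.
n10 = 220.03/(0.427×0.312) = 1651.6 kg/s.
Recycle n13 = 0.688×1651.6 = 1136.3 kg/s.
Combined feed n8 = 1528 + 1136.3 = 2664.3 kg/s.
Overhead n5 = n8 − n10 = 2664.3 − 1651.6 = 1012.7 kg/s.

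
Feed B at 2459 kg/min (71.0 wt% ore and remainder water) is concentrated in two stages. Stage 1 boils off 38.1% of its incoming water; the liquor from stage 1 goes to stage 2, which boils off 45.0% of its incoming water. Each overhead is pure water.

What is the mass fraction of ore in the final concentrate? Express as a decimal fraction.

water in feed = 2459×0.290 = 713.11 kg/min.
After stage 1: water left = (1−0.381)×713.11 = 441.42; stream total = 2187.3 kg/min.
After stage 2: water left = (1−0.450)×441.42 = 242.78; final concentrate = 1988.7 kg/min.
ore fraction = 1745.9/1988.7 = 0.8779.

0.8779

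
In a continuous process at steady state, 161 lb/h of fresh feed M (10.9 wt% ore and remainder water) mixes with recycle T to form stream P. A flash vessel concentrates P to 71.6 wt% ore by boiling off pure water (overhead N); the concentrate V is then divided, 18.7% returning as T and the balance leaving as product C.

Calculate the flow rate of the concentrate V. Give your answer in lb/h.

30.15 lb/h

Overall ore balance (none leaves overhead): ore in fresh feed = ore in product, i.e. 161×0.109 = (1−0.187)·V·0.716.
V = 17.549/(0.716×0.813) = 30.147 lb/h.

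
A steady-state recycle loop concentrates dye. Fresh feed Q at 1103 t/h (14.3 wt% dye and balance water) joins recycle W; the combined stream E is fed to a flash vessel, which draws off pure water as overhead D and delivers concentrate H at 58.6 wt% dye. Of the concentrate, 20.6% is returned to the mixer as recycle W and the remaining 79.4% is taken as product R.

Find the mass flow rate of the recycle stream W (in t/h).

69.83 t/h

Overall dye balance (none leaves overhead): dye in fresh feed = dye in product, i.e. 1103×0.143 = (1−0.206)·H·0.586.
H = 157.73/(0.586×0.794) = 339 t/h.
Recycle W = 0.206×339 = 69.833 t/h.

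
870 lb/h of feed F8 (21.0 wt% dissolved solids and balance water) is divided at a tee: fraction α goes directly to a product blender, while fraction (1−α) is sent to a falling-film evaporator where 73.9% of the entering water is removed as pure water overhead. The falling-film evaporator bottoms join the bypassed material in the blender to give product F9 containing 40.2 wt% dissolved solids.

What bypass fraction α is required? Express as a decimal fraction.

All 870×0.210 = 182.7 lb/h of dissolved solids reaches F9, so F9 = 182.7/0.402 = 454.48 lb/h and vapour = 415.52 lb/h.
The evaporator receives (1−α)·870 of feed at 0.790 water and removes 0.739 of that water:
0.739×0.790×(1−α)×870 = 415.52
(1−α) = 415.52/507.91 = 0.8181;  α = 0.1819.

0.182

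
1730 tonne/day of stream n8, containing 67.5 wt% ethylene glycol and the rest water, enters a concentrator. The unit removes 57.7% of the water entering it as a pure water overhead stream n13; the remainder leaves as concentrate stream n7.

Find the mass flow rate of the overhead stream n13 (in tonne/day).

water entering = 1730×0.325 = 562.25 tonne/day; overhead removed = 0.577×562.25 = 324.42 tonne/day.

324.4 tonne/day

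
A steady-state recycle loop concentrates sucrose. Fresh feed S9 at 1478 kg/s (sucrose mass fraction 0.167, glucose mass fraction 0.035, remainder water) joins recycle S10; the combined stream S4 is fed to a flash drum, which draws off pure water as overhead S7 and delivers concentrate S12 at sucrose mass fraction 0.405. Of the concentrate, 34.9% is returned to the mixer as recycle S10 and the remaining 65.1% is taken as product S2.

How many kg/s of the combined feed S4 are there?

1805 kg/s

Overall sucrose balance (none leaves overhead): sucrose in fresh feed = sucrose in product, i.e. 1478×0.167 = (1−0.349)·S12·0.405.
S12 = 246.83/(0.405×0.651) = 936.17 kg/s.
Recycle S10 = 0.349×936.17 = 326.72 kg/s.
Combined feed S4 = 1478 + 326.72 = 1804.7 kg/s.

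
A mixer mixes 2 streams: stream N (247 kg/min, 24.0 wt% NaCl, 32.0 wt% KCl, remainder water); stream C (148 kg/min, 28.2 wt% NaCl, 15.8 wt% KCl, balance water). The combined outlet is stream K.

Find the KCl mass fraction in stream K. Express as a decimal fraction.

0.259

Total flow out = 247 + 148 = 395 kg/min.
KCl in = 247×0.320 + 148×0.158 = 102.42 kg/min.
KCl mass fraction in K = 102.42/395 = 0.259.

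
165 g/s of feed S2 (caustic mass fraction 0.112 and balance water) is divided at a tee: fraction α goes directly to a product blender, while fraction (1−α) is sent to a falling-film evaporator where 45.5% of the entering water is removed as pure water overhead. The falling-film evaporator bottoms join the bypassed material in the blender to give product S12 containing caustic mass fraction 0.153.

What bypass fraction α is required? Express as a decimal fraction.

All 165×0.112 = 18.48 g/s of caustic reaches S12, so S12 = 18.48/0.153 = 120.78 g/s and vapour = 44.216 g/s.
The evaporator receives (1−α)·165 of feed at 0.888 water and removes 0.455 of that water:
0.455×0.888×(1−α)×165 = 44.216
(1−α) = 44.216/66.667 = 0.6632;  α = 0.3368.

0.337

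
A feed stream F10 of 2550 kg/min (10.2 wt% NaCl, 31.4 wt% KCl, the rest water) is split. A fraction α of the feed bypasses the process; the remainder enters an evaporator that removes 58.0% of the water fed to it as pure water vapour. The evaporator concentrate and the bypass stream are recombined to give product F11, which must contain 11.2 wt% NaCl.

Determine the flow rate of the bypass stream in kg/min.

All 2550×0.102 = 260.1 kg/min of NaCl reaches F11, so F11 = 260.1/0.112 = 2322.3 kg/min and vapour = 227.68 kg/min.
The evaporator receives (1−α)·2550 of feed at 0.584 water and removes 0.580 of that water:
0.580×0.584×(1−α)×2550 = 227.68
(1−α) = 227.68/863.74 = 0.2636;  α = 0.7364.
Bypass flow = 0.7364×2550 = 1877.8 kg/min.

1878 kg/min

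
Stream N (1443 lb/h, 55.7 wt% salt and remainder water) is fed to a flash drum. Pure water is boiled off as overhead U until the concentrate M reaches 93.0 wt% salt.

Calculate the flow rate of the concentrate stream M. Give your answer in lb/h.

864.2 lb/h

salt is conserved: 1443×0.557 = 803.75 lb/h all reports to the concentrate.
Concentrate = 803.75/(target fraction) = 864.25 lb/h.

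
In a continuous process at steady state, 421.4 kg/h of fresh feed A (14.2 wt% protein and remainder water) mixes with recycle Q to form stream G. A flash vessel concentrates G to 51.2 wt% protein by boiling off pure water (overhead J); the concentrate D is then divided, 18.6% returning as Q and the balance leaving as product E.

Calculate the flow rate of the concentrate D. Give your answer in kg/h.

143.6 kg/h

Overall protein balance (none leaves overhead): protein in fresh feed = protein in product, i.e. 421.4×0.142 = (1−0.186)·D·0.512.
D = 59.839/(0.512×0.814) = 143.58 kg/h.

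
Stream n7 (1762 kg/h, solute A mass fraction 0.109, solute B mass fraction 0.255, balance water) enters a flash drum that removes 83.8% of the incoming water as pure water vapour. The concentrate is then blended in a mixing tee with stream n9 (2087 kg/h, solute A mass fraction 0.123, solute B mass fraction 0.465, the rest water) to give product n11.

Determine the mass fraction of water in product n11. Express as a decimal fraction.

0.358

Vapour removed = 0.838×0.636×1762 = 939.09 kg/h; concentrate = 822.91 kg/h.
water reaching the mixer = 181.54 (from concentrate) + 2087×0.412 = 1041.4 kg/h.
Product flow = 822.91 + 2087 = 2909.9 kg/h; water fraction = 0.358.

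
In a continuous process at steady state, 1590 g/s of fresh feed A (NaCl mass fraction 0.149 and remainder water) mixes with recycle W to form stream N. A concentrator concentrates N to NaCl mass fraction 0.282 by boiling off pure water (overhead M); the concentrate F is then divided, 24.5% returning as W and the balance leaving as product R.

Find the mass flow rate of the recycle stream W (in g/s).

Overall NaCl balance (none leaves overhead): NaCl in fresh feed = NaCl in product, i.e. 1590×0.149 = (1−0.245)·F·0.282.
F = 236.91/(0.282×0.755) = 1112.7 g/s.
Recycle W = 0.245×1112.7 = 272.62 g/s.

272.6 g/s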